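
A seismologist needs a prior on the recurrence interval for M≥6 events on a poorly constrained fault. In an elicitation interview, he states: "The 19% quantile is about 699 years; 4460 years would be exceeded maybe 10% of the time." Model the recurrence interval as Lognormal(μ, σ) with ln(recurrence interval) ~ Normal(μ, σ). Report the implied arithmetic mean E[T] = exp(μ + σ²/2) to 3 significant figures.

E[T] ≈ 2150 years

If T ~ Lognormal(μ,σ) then ln T ~ Normal(μ,σ), so the p-quantile of ln T is μ + z_p·σ.
ln(699) = 6.55 and ln(4460) = 8.403; z_{0.19} = -0.8779, z_{0.9} = 1.282.
σ = (8.403 − 6.55)/(1.282 − (-0.8779)) = 0.858.
μ = 6.55 − (-0.8779)·0.858 = 7.303.
E[T] = exp(μ + σ²/2) = exp(7.303 + 0.3683) = 2150 years.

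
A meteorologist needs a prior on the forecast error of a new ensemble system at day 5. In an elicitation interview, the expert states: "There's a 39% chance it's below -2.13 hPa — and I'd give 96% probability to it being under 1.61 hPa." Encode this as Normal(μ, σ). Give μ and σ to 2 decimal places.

μ = -1.62, σ = 1.84

For Normal(μ,σ), the p-quantile is μ + z_p·σ. Here z_{0.39} = -0.2793, z_{0.96} = 1.751.
So -2.13 = μ − 0.2793σ and 1.61 = μ + 1.751σ.
Subtracting: σ = (1.61 − -2.13)/(1.751 − (-0.2793)) = 1.84.
Then μ = -2.13 − (-0.2793)·1.84 = -1.62.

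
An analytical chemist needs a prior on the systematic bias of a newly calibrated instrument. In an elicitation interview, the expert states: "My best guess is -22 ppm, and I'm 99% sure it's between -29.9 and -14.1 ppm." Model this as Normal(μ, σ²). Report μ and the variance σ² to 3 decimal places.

μ = -22.000, σ² = 9.406

A symmetric 99% interval runs μ ± z·σ with z = 2.576.
Half-width = 7.9, so σ = 7.9/2.576 = 3.0670 and σ² = 9.406.
μ is the stated best guess, -22.000.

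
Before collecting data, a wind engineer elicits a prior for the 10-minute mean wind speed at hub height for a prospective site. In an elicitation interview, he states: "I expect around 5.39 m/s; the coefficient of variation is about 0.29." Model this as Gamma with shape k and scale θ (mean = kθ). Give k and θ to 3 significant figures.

k ≈ 11.9, θ ≈ 0.453

For Gamma(k, scale θ): mean = kθ, variance = kθ², so CV = 1/√k.
CV = 0.29, hence k = 1/CV² = 11.9.
Then θ = mean/k = 5.39/11.9 = 0.453.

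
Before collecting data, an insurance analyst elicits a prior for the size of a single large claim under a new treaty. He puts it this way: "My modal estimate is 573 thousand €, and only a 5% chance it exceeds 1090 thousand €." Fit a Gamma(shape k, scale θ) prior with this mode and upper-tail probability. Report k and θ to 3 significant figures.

Gamma(k,θ) with k>1 has mode (k−1)θ, so θ = 573/(k−1).
Need P(X < 1090) = 0.95 with θ tied to k this way. Start at k = 2, θ = 573: P(X<1090) ≈ 0.567.
Too low — raise k to concentrate. Iterating converges to k ≈ 7.72.
Then θ = 573/(7.72−1) ≈ 85.2.

k ≈ 7.72, θ ≈ 85.2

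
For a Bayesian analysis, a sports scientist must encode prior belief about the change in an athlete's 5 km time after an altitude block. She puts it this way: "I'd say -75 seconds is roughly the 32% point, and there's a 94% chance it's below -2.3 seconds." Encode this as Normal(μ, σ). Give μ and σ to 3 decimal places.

μ = -58.188, σ = 35.946

For Normal(μ,σ), the p-quantile is μ + z_p·σ. Here z_{0.32} = -0.4677, z_{0.94} = 1.555.
So -75 = μ − 0.4677σ and -2.3 = μ + 1.555σ.
Subtracting: σ = (-2.3 − -75)/(1.555 − (-0.4677)) = 35.946.
Then μ = -75 − (-0.4677)·35.946 = -58.188.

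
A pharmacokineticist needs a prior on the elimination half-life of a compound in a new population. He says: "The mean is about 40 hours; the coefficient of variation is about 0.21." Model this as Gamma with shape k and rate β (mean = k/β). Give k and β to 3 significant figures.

k ≈ 22.7, β ≈ 0.567

For Gamma(k, rate β): mean = k/β, variance = k/β², so CV = 1/√k.
CV = 0.21, hence k = 1/CV² = 22.7.
Then β = k/mean = 22.7/40 = 0.567.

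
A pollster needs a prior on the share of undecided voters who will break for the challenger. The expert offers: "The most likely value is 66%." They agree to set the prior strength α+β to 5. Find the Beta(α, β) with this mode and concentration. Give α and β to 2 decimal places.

For α,β > 1 the Beta mode is (α−1)/(α+β−2). With α+β = 5, the mode is (α−1)/3.
Set (α−1)/3 = 0.66 → α = 1 + 0.66·3 = 2.98.
β = 5 − α = 2.02.

α = 2.98, β = 2.02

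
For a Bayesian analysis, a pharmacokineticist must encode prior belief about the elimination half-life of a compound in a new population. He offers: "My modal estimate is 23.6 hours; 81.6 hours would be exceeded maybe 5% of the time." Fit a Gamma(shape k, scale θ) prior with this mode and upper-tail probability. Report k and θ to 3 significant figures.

Gamma(k,θ) with k>1 has mode (k−1)θ, so θ = 23.6/(k−1).
Need P(X < 81.6) = 0.95 with θ tied to k this way. Start at k = 2, θ = 23.6: P(X<81.6) ≈ 0.860.
Too low — raise k to concentrate. Iterating converges to k ≈ 2.68.
Then θ = 23.6/(2.68−1) ≈ 14.

k ≈ 2.68, θ ≈ 14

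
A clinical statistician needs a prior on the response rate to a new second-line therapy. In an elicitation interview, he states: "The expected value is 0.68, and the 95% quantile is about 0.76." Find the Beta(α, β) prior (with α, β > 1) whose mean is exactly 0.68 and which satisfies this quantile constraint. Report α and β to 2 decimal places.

α ≈ 58.27, β ≈ 27.42

With mean 0.68 fixed, write α = 0.68s, β = 0.32s where s = α+β.
Need P(θ < 0.76) = 0.95 under Beta(0.68s, 0.32s). Normal approximation: (q−m)/√(m(1−m)/s) ≈ z_{0.95} = 1.64, so s ≈ 0.68·0.32·(1.64)²/(0.76−0.68)² = 92.0.
At s = 92.0: P(θ<0.76) ≈ 0.956. Adjusting to match 0.95 gives s ≈ 85.70.
So α = 0.68·85.70 ≈ 58.27, β = 0.32·85.70 ≈ 27.42.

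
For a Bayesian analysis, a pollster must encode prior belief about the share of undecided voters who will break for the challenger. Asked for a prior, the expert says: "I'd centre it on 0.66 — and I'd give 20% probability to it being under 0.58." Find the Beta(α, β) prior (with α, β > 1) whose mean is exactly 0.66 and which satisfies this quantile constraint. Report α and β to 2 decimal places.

α ≈ 15.89, β ≈ 8.18

With mean 0.66 fixed, write α = 0.66s, β = 0.34s where s = α+β.
Need P(θ < 0.58) = 0.2 under Beta(0.66s, 0.34s). Normal approximation: (q−m)/√(m(1−m)/s) ≈ z_{0.2} = -0.842, so s ≈ 0.66·0.34·(-0.842)²/(0.58−0.66)² = 24.8.
At s = 24.8: P(θ<0.58) ≈ 0.197. Adjusting to match 0.2 gives s ≈ 24.07.
So α = 0.66·24.07 ≈ 15.89, β = 0.34·24.07 ≈ 8.18.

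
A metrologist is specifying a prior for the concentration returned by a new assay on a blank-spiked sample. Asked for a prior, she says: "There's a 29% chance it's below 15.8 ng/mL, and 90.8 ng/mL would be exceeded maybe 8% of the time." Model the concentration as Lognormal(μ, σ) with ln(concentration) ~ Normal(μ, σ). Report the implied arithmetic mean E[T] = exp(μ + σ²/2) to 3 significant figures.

If T ~ Lognormal(μ,σ) then ln T ~ Normal(μ,σ), so the p-quantile of ln T is μ + z_p·σ.
ln(15.8) = 2.76 and ln(90.8) = 4.509; z_{0.29} = -0.5534, z_{0.92} = 1.405.
σ = (4.509 − 2.76)/(1.405 − (-0.5534)) = 0.893.
μ = 2.76 − (-0.5534)·0.893 = 3.254.
E[T] = exp(μ + σ²/2) = exp(3.254 + 0.3986) = 38.6 ng/mL.

E[T] ≈ 38.6 ng/mL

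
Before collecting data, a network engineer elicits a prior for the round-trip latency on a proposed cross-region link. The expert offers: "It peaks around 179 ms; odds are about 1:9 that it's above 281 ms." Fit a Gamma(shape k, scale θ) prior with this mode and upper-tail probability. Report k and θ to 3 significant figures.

Gamma(k,θ) with k>1 has mode (k−1)θ, so θ = 179/(k−1).
Need P(X < 281) = 0.9 with θ tied to k this way. Start at k = 2, θ = 179: P(X<281) ≈ 0.465.
Too low — raise k to concentrate. Iterating converges to k ≈ 10.2.
Then θ = 179/(10.2−1) ≈ 19.4.

k ≈ 10.2, θ ≈ 19.4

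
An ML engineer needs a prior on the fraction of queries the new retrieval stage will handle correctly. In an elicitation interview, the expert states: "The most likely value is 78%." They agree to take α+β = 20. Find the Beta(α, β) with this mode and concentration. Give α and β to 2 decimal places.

α = 15.04, β = 4.96

For α,β > 1 the Beta mode is (α−1)/(α+β−2). With α+β = 20, the mode is (α−1)/18.
Set (α−1)/18 = 0.78 → α = 1 + 0.78·18 = 15.04.
β = 20 − α = 4.96.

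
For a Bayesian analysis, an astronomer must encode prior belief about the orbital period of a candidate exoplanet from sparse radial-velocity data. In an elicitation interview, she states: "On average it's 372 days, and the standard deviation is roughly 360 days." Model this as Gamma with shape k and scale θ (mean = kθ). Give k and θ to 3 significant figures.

k ≈ 1.07, θ ≈ 348

For Gamma(k, scale θ): mean = kθ, variance = kθ², so CV = 1/√k.
CV = SD/mean = 360/372 = 0.9677, hence k = 1/CV² = 1.07.
Then θ = mean/k = 372/1.07 = 348.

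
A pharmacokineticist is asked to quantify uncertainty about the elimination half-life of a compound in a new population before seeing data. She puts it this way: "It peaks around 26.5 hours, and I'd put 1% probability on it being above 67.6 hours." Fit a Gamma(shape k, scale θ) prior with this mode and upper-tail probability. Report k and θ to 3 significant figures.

k ≈ 6.33, θ ≈ 4.97

Gamma(k,θ) with k>1 has mode (k−1)θ, so θ = 26.5/(k−1).
Need P(X < 67.6) = 0.99 with θ tied to k this way. Start at k = 2, θ = 26.5: P(X<67.6) ≈ 0.723.
Too low — raise k to concentrate. Iterating converges to k ≈ 6.33.
Then θ = 26.5/(6.33−1) ≈ 4.97.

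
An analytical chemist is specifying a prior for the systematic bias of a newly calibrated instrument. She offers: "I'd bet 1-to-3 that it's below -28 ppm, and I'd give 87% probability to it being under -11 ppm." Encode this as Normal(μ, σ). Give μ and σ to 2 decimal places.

The p-quantile of Normal(μ,σ) is μ + z_p·σ, with z_{0.25} = -0.6745 and z_{0.87} = 1.126.
Eliminate σ: μ = (z₂·x₁ − z₁·x₂)/(z₂ − z₁) = (1.126·-28 − (-0.6745)·-11)/1.801 = -21.63.
Then σ = (x₂ − x₁)/(z₂ − z₁) = (-11 − -28)/1.801 = 9.44.

μ = -21.63, σ = 9.44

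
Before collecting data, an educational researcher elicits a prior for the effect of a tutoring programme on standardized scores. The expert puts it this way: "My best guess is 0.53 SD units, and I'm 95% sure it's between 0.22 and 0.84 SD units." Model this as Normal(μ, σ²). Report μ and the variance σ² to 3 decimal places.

μ = 0.530, σ² = 0.025

A symmetric 95% interval runs μ ± z·σ with z = 1.96.
Half-width = 0.31, so σ = 0.31/1.96 = 0.1582 and σ² = 0.025.
μ is the stated best guess, 0.530.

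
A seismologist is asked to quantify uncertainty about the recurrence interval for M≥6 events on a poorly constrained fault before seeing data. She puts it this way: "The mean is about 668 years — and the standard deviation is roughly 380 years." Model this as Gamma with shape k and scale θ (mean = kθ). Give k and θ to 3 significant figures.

For Gamma(k, scale θ): mean = kθ, variance = kθ², so CV = 1/√k.
CV = SD/mean = 380/668 = 0.5689, hence k = 1/CV² = 3.09.
Then θ = mean/k = 668/3.09 = 216.

k ≈ 3.09, θ ≈ 216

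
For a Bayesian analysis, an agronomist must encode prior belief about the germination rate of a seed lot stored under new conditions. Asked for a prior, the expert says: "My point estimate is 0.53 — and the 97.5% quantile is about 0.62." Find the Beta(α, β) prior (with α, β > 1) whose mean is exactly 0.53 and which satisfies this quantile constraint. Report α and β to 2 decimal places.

α ≈ 61.17, β ≈ 54.25

With mean 0.53 fixed, write α = 0.53s, β = 0.47s where s = α+β.
Need P(θ < 0.62) = 0.975 under Beta(0.53s, 0.47s). Normal approximation: (q−m)/√(m(1−m)/s) ≈ z_{0.975} = 1.96, so s ≈ 0.53·0.47·(1.96)²/(0.62−0.53)² = 118.1.
At s = 118.1: P(θ<0.62) ≈ 0.976. Adjusting to match 0.975 gives s ≈ 115.42.
So α = 0.53·115.42 ≈ 61.17, β = 0.47·115.42 ≈ 54.25.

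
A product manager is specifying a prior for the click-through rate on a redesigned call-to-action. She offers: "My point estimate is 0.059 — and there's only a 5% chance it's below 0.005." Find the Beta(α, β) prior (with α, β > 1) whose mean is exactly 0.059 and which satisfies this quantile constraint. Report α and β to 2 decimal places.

α ≈ 1.22, β ≈ 19.47

With mean 0.059 fixed, write α = 0.059s, β = 0.941s where s = α+β.
Need P(θ < 0.005) = 0.05 under Beta(0.059s, 0.941s). Normal approximation: (q−m)/√(m(1−m)/s) ≈ z_{0.05} = -1.64, so s ≈ 0.059·0.941·(-1.64)²/(0.005−0.059)² = 51.5.
At s = 51.5: P(θ<0.005) ≈ 0.002. Adjusting to match 0.05 gives s ≈ 20.69.
So α = 0.059·20.69 ≈ 1.22, β = 0.941·20.69 ≈ 19.47.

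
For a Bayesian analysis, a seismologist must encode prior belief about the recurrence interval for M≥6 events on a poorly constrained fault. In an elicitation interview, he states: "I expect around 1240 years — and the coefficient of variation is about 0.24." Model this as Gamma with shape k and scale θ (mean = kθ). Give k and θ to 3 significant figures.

For Gamma(k, scale θ): mean = kθ, variance = kθ², so CV = 1/√k.
CV = 0.24, hence k = 1/CV² = 17.4.
Then θ = mean/k = 1240/17.4 = 71.4.

k ≈ 17.4, θ ≈ 71.4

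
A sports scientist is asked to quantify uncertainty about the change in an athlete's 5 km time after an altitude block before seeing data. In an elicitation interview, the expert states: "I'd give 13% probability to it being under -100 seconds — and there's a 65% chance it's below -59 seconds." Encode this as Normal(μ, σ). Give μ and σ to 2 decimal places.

For Normal(μ,σ), the p-quantile is μ + z_p·σ. Here z_{0.13} = -1.126, z_{0.65} = 0.3853.
So -100 = μ − 1.126σ and -59 = μ + 0.3853σ.
Subtracting: σ = (-59 − -100)/(0.3853 − (-1.126)) = 27.12.
Then μ = -100 − (-1.126)·27.12 = -69.45.

μ = -69.45, σ = 27.12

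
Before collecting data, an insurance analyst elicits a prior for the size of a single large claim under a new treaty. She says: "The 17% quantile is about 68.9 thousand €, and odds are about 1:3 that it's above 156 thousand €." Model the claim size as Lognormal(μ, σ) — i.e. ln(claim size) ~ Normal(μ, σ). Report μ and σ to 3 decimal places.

μ ≈ 4.711, σ ≈ 0.502

If T ~ Lognormal(μ,σ) then ln T ~ Normal(μ,σ), so the p-quantile of ln T is μ + z_p·σ.
ln(68.9) = 4.233 and ln(156) = 5.05; z_{0.17} = -0.9542, z_{0.75} = 0.6745.
σ = (5.05 − 4.233)/(0.6745 − (-0.9542)) = 0.502.
μ = 4.233 − (-0.9542)·0.502 = 4.711.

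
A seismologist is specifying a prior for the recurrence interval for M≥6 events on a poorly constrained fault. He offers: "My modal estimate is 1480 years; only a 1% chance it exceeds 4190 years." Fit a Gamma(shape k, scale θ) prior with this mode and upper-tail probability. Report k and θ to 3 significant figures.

Gamma(k,θ) with k>1 has mode (k−1)θ, so θ = 1480/(k−1).
Need P(X < 4190) = 0.99 with θ tied to k this way. Start at k = 2, θ = 1480: P(X<4190) ≈ 0.774.
Too low — raise k to concentrate. Iterating converges to k ≈ 5.21.
Then θ = 1480/(5.21−1) ≈ 351.

k ≈ 5.21, θ ≈ 351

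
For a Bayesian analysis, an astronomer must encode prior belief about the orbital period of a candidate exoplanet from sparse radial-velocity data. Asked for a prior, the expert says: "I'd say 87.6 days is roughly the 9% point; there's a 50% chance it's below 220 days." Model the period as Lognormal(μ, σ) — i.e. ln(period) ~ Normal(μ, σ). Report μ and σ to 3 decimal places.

μ ≈ 5.394, σ ≈ 0.687

If T ~ Lognormal(μ,σ) then ln T ~ Normal(μ,σ), so the p-quantile of ln T is μ + z_p·σ.
ln(87.6) = 4.473 and ln(220) = 5.394; z_{0.09} = -1.341, z_{0.5} = 0.
σ = (5.394 − 4.473)/(0 − (-1.341)) = 0.687.
μ = 4.473 − (-1.341)·0.687 = 5.394.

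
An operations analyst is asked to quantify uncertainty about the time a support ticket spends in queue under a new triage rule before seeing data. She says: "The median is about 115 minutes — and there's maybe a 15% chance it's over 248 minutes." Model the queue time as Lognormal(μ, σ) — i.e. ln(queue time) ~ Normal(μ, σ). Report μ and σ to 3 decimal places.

μ ≈ 4.745, σ ≈ 0.741

If T ~ Lognormal(μ,σ) then ln T ~ Normal(μ,σ), so the p-quantile of ln T is μ + z_p·σ.
ln(115) = 4.745 and ln(248) = 5.513; z_{0.5} = 0, z_{0.85} = 1.036.
σ = (5.513 − 4.745)/(1.036 − (0)) = 0.741.
μ = 4.745 − (0)·0.741 = 4.745.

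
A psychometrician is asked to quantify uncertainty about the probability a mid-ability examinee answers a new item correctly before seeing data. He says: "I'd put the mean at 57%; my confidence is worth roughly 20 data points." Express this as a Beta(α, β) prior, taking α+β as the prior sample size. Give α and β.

α = 11.4, β = 8.6

Under the effective-sample-size interpretation, Beta(α, β) has prior mean α/(α+β) and prior sample size α+β.
So α+β = 20 and α/(α+β) = 0.57, giving α = 0.57·20 = 11.4 and β = 20 − 11.4 = 8.6.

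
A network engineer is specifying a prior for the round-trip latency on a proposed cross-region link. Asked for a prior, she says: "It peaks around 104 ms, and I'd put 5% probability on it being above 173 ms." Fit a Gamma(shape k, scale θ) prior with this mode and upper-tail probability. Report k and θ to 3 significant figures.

k ≈ 11.8, θ ≈ 9.64

Gamma(k,θ) with k>1 has mode (k−1)θ, so θ = 104/(k−1).
Need P(X < 173) = 0.95 with θ tied to k this way. Start at k = 2, θ = 104: P(X<173) ≈ 0.495.
Too low — raise k to concentrate. Iterating converges to k ≈ 11.8.
Then θ = 104/(11.8−1) ≈ 9.64.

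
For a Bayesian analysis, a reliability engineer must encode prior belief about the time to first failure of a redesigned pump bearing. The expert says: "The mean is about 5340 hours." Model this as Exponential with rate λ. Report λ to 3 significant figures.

Exponential mean = 1/λ, so λ = 1/5340.0 = 0.000187.

λ ≈ 0.000187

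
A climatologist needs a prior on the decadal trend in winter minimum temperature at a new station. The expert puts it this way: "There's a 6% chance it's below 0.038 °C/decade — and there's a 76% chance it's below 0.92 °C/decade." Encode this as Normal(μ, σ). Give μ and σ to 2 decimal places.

μ = 0.64, σ = 0.39

For Normal(μ,σ), the p-quantile is μ + z_p·σ. Here z_{0.06} = -1.555, z_{0.76} = 0.7063.
So 0.038 = μ − 1.555σ and 0.92 = μ + 0.7063σ.
Subtracting: σ = (0.92 − 0.038)/(0.7063 − (-1.555)) = 0.39.
Then μ = 0.038 − (-1.555)·0.39 = 0.64.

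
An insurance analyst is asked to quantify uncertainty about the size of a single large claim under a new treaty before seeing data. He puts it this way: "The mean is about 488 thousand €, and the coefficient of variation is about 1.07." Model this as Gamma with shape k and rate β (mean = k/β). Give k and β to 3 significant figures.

k ≈ 0.873, β ≈ 0.00179

For Gamma(k, rate β): mean = k/β, variance = k/β², so CV = 1/√k.
CV = 1.07, hence k = 1/CV² = 0.873.
Then β = k/mean = 0.873/488 = 0.00179.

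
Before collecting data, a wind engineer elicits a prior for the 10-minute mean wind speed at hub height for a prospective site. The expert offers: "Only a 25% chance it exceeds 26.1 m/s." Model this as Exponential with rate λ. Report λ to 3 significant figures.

λ ≈ 0.0531

P(T > 26.1) = e^(−λ·26.1) = 0.25, so λ = −ln(0.25)/26.1 = 0.0531.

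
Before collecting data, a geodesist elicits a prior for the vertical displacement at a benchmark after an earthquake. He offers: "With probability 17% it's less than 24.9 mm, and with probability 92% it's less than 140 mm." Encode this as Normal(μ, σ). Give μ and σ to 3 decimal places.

The p-quantile of Normal(μ,σ) is μ + z_p·σ, with z_{0.17} = -0.9542 and z_{0.92} = 1.405.
Eliminate σ: μ = (z₂·x₁ − z₁·x₂)/(z₂ − z₁) = (1.405·24.9 − (-0.9542)·140)/2.359 = 71.451.
Then σ = (x₂ − x₁)/(z₂ − z₁) = (140 − 24.9)/2.359 = 48.787.

μ = 71.451, σ = 48.787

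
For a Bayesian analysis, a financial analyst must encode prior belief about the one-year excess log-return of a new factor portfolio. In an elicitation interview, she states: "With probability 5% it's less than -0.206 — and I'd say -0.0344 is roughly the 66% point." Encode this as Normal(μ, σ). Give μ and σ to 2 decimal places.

The p-quantile of Normal(μ,σ) is μ + z_p·σ, with z_{0.05} = -1.645 and z_{0.66} = 0.4125.
Eliminate σ: μ = (z₂·x₁ − z₁·x₂)/(z₂ − z₁) = (0.4125·-0.206 − (-1.645)·-0.0344)/2.057 = -0.07.
Then σ = (x₂ − x₁)/(z₂ − z₁) = (-0.0344 − -0.206)/2.057 = 0.08.

μ = -0.07, σ = 0.08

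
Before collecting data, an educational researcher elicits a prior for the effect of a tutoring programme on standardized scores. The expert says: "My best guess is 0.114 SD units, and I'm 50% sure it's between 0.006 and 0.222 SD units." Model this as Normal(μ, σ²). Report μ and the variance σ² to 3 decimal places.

μ = 0.114, σ² = 0.026

A symmetric 50% interval runs μ ± z·σ with z = 0.6745.
Half-width = 0.108, so σ = 0.108/0.6745 = 0.1601 and σ² = 0.026.
μ is the stated best guess, 0.114.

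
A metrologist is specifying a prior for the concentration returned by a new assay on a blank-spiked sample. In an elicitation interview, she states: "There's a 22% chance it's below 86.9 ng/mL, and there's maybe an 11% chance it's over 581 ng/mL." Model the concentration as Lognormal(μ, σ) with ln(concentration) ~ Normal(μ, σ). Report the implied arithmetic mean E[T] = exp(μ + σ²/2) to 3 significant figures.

E[T] ≈ 284 ng/mL

If T ~ Lognormal(μ,σ) then ln T ~ Normal(μ,σ), so the p-quantile of ln T is μ + z_p·σ.
ln(86.9) = 4.465 and ln(581) = 6.365; z_{0.22} = -0.7722, z_{0.89} = 1.227.
σ = (6.365 − 4.465)/(1.227 − (-0.7722)) = 0.951.
μ = 4.465 − (-0.7722)·0.951 = 5.199.
E[T] = exp(μ + σ²/2) = exp(5.199 + 0.4518) = 284 ng/mL.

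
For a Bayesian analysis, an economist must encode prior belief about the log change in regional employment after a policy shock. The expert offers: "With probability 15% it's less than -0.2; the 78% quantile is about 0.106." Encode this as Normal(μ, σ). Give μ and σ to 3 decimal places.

The p-quantile of Normal(μ,σ) is μ + z_p·σ, with z_{0.15} = -1.036 and z_{0.78} = 0.7722.
Eliminate σ: μ = (z₂·x₁ − z₁·x₂)/(z₂ − z₁) = (0.7722·-0.2 − (-1.036)·0.106)/1.809 = -0.025.
Then σ = (x₂ − x₁)/(z₂ − z₁) = (0.106 − -0.2)/1.809 = 0.169.

μ = -0.025, σ = 0.169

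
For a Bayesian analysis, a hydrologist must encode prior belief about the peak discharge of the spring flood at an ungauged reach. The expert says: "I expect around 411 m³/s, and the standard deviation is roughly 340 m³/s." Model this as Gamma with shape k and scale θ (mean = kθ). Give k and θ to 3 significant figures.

k ≈ 1.46, θ ≈ 281

For Gamma(k, scale θ): mean = kθ, variance = kθ², so CV = 1/√k.
CV = SD/mean = 340/411 = 0.8273, hence k = 1/CV² = 1.46.
Then θ = mean/k = 411/1.46 = 281.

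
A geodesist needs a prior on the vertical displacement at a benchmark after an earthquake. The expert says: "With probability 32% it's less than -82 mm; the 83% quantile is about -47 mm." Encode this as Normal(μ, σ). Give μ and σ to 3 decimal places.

For Normal(μ,σ), the p-quantile is μ + z_p·σ. Here z_{0.32} = -0.4677, z_{0.83} = 0.9542.
So -82 = μ − 0.4677σ and -47 = μ + 0.9542σ.
Subtracting: σ = (-47 − -82)/(0.9542 − (-0.4677)) = 24.616.
Then μ = -82 − (-0.4677)·24.616 = -70.487.

μ = -70.487, σ = 24.616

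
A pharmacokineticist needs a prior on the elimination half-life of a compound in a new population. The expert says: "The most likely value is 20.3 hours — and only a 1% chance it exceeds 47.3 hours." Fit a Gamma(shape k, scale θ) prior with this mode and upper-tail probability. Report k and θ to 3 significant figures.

Gamma(k,θ) with k>1 has mode (k−1)θ, so θ = 20.3/(k−1).
Need P(X < 47.3) = 0.99 with θ tied to k this way. Start at k = 2, θ = 20.3: P(X<47.3) ≈ 0.676.
Too low — raise k to concentrate. Iterating converges to k ≈ 7.66.
Then θ = 20.3/(7.66−1) ≈ 3.05.

k ≈ 7.66, θ ≈ 3.05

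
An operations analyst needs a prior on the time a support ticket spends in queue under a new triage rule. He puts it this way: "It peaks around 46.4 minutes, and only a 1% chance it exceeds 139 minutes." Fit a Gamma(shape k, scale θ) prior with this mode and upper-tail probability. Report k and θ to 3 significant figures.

Gamma(k,θ) with k>1 has mode (k−1)θ, so θ = 46.4/(k−1).
Need P(X < 139) = 0.99 with θ tied to k this way. Start at k = 2, θ = 46.4: P(X<139) ≈ 0.800.
Too low — raise k to concentrate. Iterating converges to k ≈ 4.74.
Then θ = 46.4/(4.74−1) ≈ 12.4.

k ≈ 4.74, θ ≈ 12.4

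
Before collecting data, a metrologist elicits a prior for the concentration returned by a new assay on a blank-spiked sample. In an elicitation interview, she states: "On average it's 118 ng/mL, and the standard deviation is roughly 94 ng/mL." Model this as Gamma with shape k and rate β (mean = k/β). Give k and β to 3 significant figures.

k ≈ 1.58, β ≈ 0.0134

For Gamma(k, rate β): mean = k/β, variance = k/β², so CV = 1/√k.
CV = SD/mean = 94/118 = 0.7966, hence k = 1/CV² = 1.58.
Then β = k/mean = 1.58/118 = 0.0134.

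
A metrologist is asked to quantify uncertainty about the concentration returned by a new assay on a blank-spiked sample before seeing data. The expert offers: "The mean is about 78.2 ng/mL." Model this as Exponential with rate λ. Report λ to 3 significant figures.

λ ≈ 0.0128

Exponential mean = 1/λ, so λ = 1/78.2 = 0.0128.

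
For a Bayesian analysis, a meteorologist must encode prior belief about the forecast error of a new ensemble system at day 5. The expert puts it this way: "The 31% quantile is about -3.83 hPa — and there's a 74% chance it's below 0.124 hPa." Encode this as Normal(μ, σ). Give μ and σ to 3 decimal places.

For Normal(μ,σ), the p-quantile is μ + z_p·σ. Here z_{0.31} = -0.4959, z_{0.74} = 0.6433.
So -3.83 = μ − 0.4959σ and 0.124 = μ + 0.6433σ.
Subtracting: σ = (0.124 − -3.83)/(0.6433 − (-0.4959)) = 3.471.
Then μ = -3.83 − (-0.4959)·3.471 = -2.109.

μ = -2.109, σ = 3.471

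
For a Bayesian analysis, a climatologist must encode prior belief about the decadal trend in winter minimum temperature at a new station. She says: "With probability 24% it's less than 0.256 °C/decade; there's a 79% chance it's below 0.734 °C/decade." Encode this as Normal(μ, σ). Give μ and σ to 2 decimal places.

The p-quantile of Normal(μ,σ) is μ + z_p·σ, with z_{0.24} = -0.7063 and z_{0.79} = 0.8064.
Eliminate σ: μ = (z₂·x₁ − z₁·x₂)/(z₂ − z₁) = (0.8064·0.256 − (-0.7063)·0.734)/1.513 = 0.48.
Then σ = (x₂ − x₁)/(z₂ − z₁) = (0.734 − 0.256)/1.513 = 0.32.

μ = 0.48, σ = 0.32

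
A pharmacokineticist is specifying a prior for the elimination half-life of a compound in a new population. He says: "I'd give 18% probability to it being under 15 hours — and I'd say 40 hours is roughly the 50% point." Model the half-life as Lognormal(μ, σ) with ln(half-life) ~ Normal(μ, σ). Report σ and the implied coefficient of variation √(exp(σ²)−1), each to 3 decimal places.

σ ≈ 1.072, CV ≈ 1.467

If T ~ Lognormal(μ,σ) then ln T ~ Normal(μ,σ), so the p-quantile of ln T is μ + z_p·σ.
ln(15) = 2.708 and ln(40) = 3.689; z_{0.18} = -0.9154, z_{0.5} = 0.
σ = (3.689 − 2.708)/(0 − (-0.9154)) = 1.072.
μ = 2.708 − (-0.9154)·1.072 = 3.689.
CV = √(exp(σ²)−1) = √(exp(1.1481)−1) = 1.467.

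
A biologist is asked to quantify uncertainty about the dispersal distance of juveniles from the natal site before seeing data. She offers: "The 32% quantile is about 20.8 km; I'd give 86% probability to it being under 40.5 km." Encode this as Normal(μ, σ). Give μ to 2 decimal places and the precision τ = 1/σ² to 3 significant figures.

μ = 26.75, τ = 0.00617

The p-quantile of Normal(μ,σ) is μ + z_p·σ, with z_{0.32} = -0.4677 and z_{0.86} = 1.08.
Eliminate σ: μ = (z₂·x₁ − z₁·x₂)/(z₂ − z₁) = (1.08·20.8 − (-0.4677)·40.5)/1.548 = 26.75.
Then σ = (x₂ − x₁)/(z₂ − z₁) = (40.5 − 20.8)/1.548 = 12.73.
Precision τ = 1/σ² = 1/12.73² = 0.00617.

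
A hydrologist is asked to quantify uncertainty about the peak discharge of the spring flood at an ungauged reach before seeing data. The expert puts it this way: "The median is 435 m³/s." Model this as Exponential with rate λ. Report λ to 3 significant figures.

Exponential median = ln 2 / λ, so λ = ln 2 / 435.0 = 0.00159.

λ ≈ 0.00159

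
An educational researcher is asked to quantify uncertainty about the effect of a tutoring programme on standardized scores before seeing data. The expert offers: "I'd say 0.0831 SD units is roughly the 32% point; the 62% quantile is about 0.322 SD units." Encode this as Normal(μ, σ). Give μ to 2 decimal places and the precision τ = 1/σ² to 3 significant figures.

μ = 0.23, τ = 10.5

For Normal(μ,σ), the p-quantile is μ + z_p·σ. Here z_{0.32} = -0.4677, z_{0.62} = 0.3055.
So 0.0831 = μ − 0.4677σ and 0.322 = μ + 0.3055σ.
Subtracting: σ = (0.322 − 0.0831)/(0.3055 − (-0.4677)) = 0.31.
Then μ = 0.0831 − (-0.4677)·0.31 = 0.23.
Precision τ = 1/σ² = 1/0.309² = 10.5.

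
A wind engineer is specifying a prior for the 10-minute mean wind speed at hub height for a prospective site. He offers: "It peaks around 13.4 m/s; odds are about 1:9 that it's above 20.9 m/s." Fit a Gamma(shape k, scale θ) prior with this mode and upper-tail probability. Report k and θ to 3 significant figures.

k ≈ 10.5, θ ≈ 1.41

Gamma(k,θ) with k>1 has mode (k−1)θ, so θ = 13.4/(k−1).
Need P(X < 20.9) = 0.9 with θ tied to k this way. Start at k = 2, θ = 13.4: P(X<20.9) ≈ 0.462.
Too low — raise k to concentrate. Iterating converges to k ≈ 10.5.
Then θ = 13.4/(10.5−1) ≈ 1.41.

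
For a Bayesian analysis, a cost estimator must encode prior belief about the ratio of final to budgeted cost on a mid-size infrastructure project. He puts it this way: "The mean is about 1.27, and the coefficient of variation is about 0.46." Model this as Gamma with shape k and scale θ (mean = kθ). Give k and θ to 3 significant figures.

For Gamma(k, scale θ): mean = kθ, variance = kθ², so CV = 1/√k.
CV = 0.46, hence k = 1/CV² = 4.73.
Then θ = mean/k = 1.27/4.73 = 0.269.

k ≈ 4.73, θ ≈ 0.269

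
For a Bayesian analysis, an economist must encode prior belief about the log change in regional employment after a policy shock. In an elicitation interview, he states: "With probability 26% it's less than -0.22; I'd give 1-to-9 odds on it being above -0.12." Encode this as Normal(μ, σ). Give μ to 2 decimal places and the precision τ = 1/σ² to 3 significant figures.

μ = -0.19, τ = 371

The p-quantile of Normal(μ,σ) is μ + z_p·σ, with z_{0.26} = -0.6433 and z_{0.9} = 1.282.
Eliminate σ: μ = (z₂·x₁ − z₁·x₂)/(z₂ − z₁) = (1.282·-0.22 − (-0.6433)·-0.12)/1.925 = -0.19.
Then σ = (x₂ − x₁)/(z₂ − z₁) = (-0.12 − -0.22)/1.925 = 0.05.
Precision τ = 1/σ² = 1/0.05195² = 371.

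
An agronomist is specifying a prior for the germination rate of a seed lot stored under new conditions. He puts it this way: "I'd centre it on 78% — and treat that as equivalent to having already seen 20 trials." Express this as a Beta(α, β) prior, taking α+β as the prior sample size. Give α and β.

Under the effective-sample-size interpretation, Beta(α, β) has prior mean α/(α+β) and prior sample size α+β.
So α+β = 20 and α/(α+β) = 0.78, giving α = 0.78·20 = 15.6 and β = 20 − 15.6 = 4.4.

α = 15.6, β = 4.4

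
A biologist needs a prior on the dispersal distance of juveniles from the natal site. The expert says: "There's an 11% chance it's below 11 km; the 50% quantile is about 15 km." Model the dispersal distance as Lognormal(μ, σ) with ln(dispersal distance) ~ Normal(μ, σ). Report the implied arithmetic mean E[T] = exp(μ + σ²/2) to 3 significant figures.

If T ~ Lognormal(μ,σ) then ln T ~ Normal(μ,σ), so the p-quantile of ln T is μ + z_p·σ.
ln(11) = 2.398 and ln(15) = 2.708; z_{0.11} = -1.227, z_{0.5} = 0.
σ = (2.708 − 2.398)/(0 − (-1.227)) = 0.253.
μ = 2.398 − (-1.227)·0.253 = 2.708.
E[T] = exp(μ + σ²/2) = exp(2.708 + 0.0320) = 15.5 km.

E[T] ≈ 15.5 km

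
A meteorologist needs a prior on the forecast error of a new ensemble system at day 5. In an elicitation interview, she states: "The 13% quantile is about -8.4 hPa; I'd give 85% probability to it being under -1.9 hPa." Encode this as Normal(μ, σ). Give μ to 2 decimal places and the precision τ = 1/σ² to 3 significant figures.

μ = -5.01, τ = 0.111

The p-quantile of Normal(μ,σ) is μ + z_p·σ, with z_{0.13} = -1.126 and z_{0.85} = 1.036.
Eliminate σ: μ = (z₂·x₁ − z₁·x₂)/(z₂ − z₁) = (1.036·-8.4 − (-1.126)·-1.9)/2.163 = -5.01.
Then σ = (x₂ − x₁)/(z₂ − z₁) = (-1.9 − -8.4)/2.163 = 3.01.
Precision τ = 1/σ² = 1/3.005² = 0.111.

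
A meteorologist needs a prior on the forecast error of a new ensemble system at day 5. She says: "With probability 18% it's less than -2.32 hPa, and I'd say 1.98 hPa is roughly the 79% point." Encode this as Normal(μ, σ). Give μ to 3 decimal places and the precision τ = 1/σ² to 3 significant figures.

μ = -0.034, τ = 0.16

The p-quantile of Normal(μ,σ) is μ + z_p·σ, with z_{0.18} = -0.9154 and z_{0.79} = 0.8064.
Eliminate σ: μ = (z₂·x₁ − z₁·x₂)/(z₂ − z₁) = (0.8064·-2.32 − (-0.9154)·1.98)/1.722 = -0.034.
Then σ = (x₂ − x₁)/(z₂ − z₁) = (1.98 − -2.32)/1.722 = 2.497.
Precision τ = 1/σ² = 1/2.497² = 0.16.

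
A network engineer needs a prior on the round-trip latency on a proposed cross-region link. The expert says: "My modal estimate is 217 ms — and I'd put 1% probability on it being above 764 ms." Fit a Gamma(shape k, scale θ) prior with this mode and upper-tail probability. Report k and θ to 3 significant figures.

Gamma(k,θ) with k>1 has mode (k−1)θ, so θ = 217/(k−1).
Need P(X < 764) = 0.99 with θ tied to k this way. Start at k = 2, θ = 217: P(X<764) ≈ 0.866.
Too low — raise k to concentrate. Iterating converges to k ≈ 3.73.
Then θ = 217/(3.73−1) ≈ 79.5.

k ≈ 3.73, θ ≈ 79.5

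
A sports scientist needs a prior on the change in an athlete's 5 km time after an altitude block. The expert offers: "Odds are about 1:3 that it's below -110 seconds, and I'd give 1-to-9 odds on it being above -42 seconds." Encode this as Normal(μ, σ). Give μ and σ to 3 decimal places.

μ = -86.552, σ = 34.764

The p-quantile of Normal(μ,σ) is μ + z_p·σ, with z_{0.25} = -0.6745 and z_{0.9} = 1.282.
Eliminate σ: μ = (z₂·x₁ − z₁·x₂)/(z₂ − z₁) = (1.282·-110 − (-0.6745)·-42)/1.956 = -86.552.
Then σ = (x₂ − x₁)/(z₂ − z₁) = (-42 − -110)/1.956 = 34.764.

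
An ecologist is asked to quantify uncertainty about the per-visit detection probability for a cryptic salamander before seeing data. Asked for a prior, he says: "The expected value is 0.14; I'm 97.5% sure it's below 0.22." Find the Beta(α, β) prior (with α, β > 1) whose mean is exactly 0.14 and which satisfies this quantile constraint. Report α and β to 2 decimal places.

With mean 0.14 fixed, write α = 0.14s, β = 0.86s where s = α+β.
Need P(θ < 0.22) = 0.975 under Beta(0.14s, 0.86s). Normal approximation: (q−m)/√(m(1−m)/s) ≈ z_{0.975} = 1.96, so s ≈ 0.14·0.86·(1.96)²/(0.22−0.14)² = 72.3.
At s = 72.3: P(θ<0.22) ≈ 0.964. Adjusting to match 0.975 gives s ≈ 86.65.
So α = 0.14·86.65 ≈ 12.13, β = 0.86·86.65 ≈ 74.52.

α ≈ 12.13, β ≈ 74.52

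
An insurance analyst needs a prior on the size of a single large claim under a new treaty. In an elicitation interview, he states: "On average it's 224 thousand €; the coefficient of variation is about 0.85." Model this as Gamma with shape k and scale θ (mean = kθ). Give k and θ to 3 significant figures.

For Gamma(k, scale θ): mean = kθ, variance = kθ², so CV = 1/√k.
CV = 0.85, hence k = 1/CV² = 1.38.
Then θ = mean/k = 224/1.38 = 162.

k ≈ 1.38, θ ≈ 162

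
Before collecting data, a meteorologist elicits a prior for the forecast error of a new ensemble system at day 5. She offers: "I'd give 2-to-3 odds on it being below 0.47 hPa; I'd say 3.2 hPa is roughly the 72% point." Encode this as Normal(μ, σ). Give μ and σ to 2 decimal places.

The p-quantile of Normal(μ,σ) is μ + z_p·σ, with z_{0.4} = -0.2533 and z_{0.72} = 0.5828.
Eliminate σ: μ = (z₂·x₁ − z₁·x₂)/(z₂ − z₁) = (0.5828·0.47 − (-0.2533)·3.2)/0.8362 = 1.30.
Then σ = (x₂ − x₁)/(z₂ − z₁) = (3.2 − 0.47)/0.8362 = 3.26.

μ = 1.30, σ = 3.26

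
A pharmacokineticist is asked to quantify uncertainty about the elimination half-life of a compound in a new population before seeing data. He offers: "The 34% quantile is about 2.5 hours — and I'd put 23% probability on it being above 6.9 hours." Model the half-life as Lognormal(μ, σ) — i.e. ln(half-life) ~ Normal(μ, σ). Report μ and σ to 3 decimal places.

If T ~ Lognormal(μ,σ) then ln T ~ Normal(μ,σ), so the p-quantile of ln T is μ + z_p·σ.
ln(2.5) = 0.9163 and ln(6.9) = 1.932; z_{0.34} = -0.4125, z_{0.77} = 0.7388.
σ = (1.932 − 0.9163)/(0.7388 − (-0.4125)) = 0.882.
μ = 0.9163 − (-0.4125)·0.882 = 1.280.

μ ≈ 1.280, σ ≈ 0.882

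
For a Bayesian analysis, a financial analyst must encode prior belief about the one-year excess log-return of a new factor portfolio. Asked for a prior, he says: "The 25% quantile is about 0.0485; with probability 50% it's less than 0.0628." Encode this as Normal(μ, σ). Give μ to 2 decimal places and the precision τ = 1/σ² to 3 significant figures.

μ = 0.06, τ = 2220

For Normal(μ,σ), the p-quantile is μ + z_p·σ. Here z_{0.25} = -0.6745, z_{0.5} = 0.
So 0.0485 = μ − 0.6745σ and 0.0628 = μ + 0σ.
Subtracting: σ = (0.0628 − 0.0485)/(0 − (-0.6745)) = 0.02.
Then μ = 0.0485 − (-0.6745)·0.02 = 0.06.
Precision τ = 1/σ² = 1/0.0212² = 2220.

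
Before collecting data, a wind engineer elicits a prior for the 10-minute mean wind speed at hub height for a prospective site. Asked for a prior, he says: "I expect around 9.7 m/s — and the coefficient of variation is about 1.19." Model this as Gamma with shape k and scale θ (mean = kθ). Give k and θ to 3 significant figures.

For Gamma(k, scale θ): mean = kθ, variance = kθ², so CV = 1/√k.
CV = 1.19, hence k = 1/CV² = 0.706.
Then θ = mean/k = 9.7/0.706 = 13.7.

k ≈ 0.706, θ ≈ 13.7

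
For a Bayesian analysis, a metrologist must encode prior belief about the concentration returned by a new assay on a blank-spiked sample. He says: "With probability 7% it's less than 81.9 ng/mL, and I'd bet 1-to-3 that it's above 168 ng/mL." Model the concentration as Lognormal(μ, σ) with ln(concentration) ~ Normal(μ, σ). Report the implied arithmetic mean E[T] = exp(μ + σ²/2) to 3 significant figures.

If T ~ Lognormal(μ,σ) then ln T ~ Normal(μ,σ), so the p-quantile of ln T is μ + z_p·σ.
ln(81.9) = 4.405 and ln(168) = 5.124; z_{0.07} = -1.476, z_{0.75} = 0.6745.
σ = (5.124 − 4.405)/(0.6745 − (-1.476)) = 0.334.
μ = 4.405 − (-1.476)·0.334 = 4.899.
E[T] = exp(μ + σ²/2) = exp(4.899 + 0.0558) = 142 ng/mL.

E[T] ≈ 142 ng/mL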